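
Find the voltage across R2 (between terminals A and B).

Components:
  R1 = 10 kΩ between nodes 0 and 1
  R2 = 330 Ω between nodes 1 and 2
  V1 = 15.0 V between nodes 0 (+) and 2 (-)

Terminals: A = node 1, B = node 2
R1 and R2 are in series across V1 (node 0 → node 1 → node 2), and the output A–B is taken across R2, so this is a voltage divider.
Series current: I = V1/(R1 + R2) = 15/(10000 + 330) = 15/10330 = 0.001452 A
V_R2 = I × R2 = V1 × R2/(R1 + R2) = 15 × 330/10330 = 0.4792 V

Final answer: 0.4792 V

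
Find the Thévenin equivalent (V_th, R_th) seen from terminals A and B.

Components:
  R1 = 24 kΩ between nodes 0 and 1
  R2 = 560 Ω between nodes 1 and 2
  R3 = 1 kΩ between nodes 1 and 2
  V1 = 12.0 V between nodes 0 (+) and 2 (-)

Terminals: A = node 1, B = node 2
Step 1 — V_th is the open-circuit voltage V_A - V_B (nothing connected across the terminals).
Nodal analysis, taking node 2 as the 0 V reference.
Source V1 fixes V_0 = 12 V.
KCL at each unknown node (sum of currents leaving = 0; resistances in Ω):
  Node 1: (V_1 - 12)/24000 + (V_1 - 0)/560 + (V_1 - 0)/1000 = 0
Collecting terms: 0.002827 × V_1 = 0.0005  =>  V_1 = 0.1768 V
V_th = V_1 - V_2 = 0.1768 - 0 = 0.1768 V
Step 2 — R_th: zero the source — replace V1 by a short circuit (node 2 merges into node 0) — and find the resistance seen between A (node 1) and B (node 0).
Reduce the network between node 1 (A) and node 0 (B) by series/parallel combination:
  Rp1 = R1 ‖ R2 ‖ R3 (parallel, all between nodes 0 and 1) = 1/(1/24000 + 1/560 + 1/1000) = 353.7 Ω
R_th = 353.7 Ω

Final answer: V_th = 0.1768 V, R_th = 353.7 Ω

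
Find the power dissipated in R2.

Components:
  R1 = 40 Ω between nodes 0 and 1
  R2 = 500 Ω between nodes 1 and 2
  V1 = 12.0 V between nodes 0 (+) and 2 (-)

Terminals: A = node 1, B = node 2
Nodal analysis, taking node 2 as the 0 V reference.
Source V1 fixes V_0 = 12 V.
KCL at each unknown node (sum of currents leaving = 0; resistances in Ω):
  Node 1: (V_1 - 12)/40 + (V_1 - 0)/500 = 0
Collecting terms: 0.027 × V_1 = 0.3  =>  V_1 = 11.11 V
I_R2 = (V_1 - V_2)/R2 = (11.11 - 0)/500 = 0.02222 A
P_R2 = I_R2² × R2 = (0.02222)² × 500 = 0.2469 W

Final answer: 0.2469 W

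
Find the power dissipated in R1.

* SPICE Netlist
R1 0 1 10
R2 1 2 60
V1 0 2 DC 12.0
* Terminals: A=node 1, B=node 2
Nodal analysis, taking node 2 as the 0 V reference.
Source V1 fixes V_0 = 12 V.
KCL at each unknown node (sum of currents leaving = 0; resistances in Ω):
  Node 1: (V_1 - 12)/10 + (V_1 - 0)/60 = 0
Collecting terms: 0.1167 × V_1 = 1.2  =>  V_1 = 10.29 V
I_R1 = (V_0 - V_1)/R1 = (12 - 10.29)/10 = 0.1714 A
P_R1 = I_R1² × R1 = (0.1714)² × 10 = 0.2939 W

Final answer: 0.2939 W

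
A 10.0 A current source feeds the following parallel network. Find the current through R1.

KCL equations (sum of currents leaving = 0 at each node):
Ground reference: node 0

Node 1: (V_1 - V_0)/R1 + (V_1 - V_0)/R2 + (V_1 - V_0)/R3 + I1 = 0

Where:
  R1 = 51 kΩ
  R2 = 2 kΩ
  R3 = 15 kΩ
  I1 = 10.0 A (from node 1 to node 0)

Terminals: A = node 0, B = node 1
All resistors sit directly between nodes 0 and 1, so they are in parallel and share one voltage V; the full source current 10 A splits among them.
1/R_par = 1/51000 + 1/2000 + 1/15000 = 0.0005863 S  =>  R_par = 1706 Ω
V = I × R_par = 10 × 1706 = 17060 V
I_R1 = V/R1 = 17060/51000 = 0.3344 A

Final answer: 0.3344 A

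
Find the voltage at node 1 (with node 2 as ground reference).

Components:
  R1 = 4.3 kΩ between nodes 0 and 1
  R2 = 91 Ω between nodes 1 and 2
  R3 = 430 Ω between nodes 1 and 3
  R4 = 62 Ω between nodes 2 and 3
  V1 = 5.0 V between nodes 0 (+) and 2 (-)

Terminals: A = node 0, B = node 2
Nodal analysis, taking node 2 as the 0 V reference.
Source V1 fixes V_0 = 5 V.
KCL at each unknown node (sum of currents leaving = 0; resistances in Ω):
  Node 1: (V_1 - 5)/4300 + (V_1 - 0)/91 + (V_1 - V_3)/430 = 0
  Node 3: (V_3 - V_1)/430 + (V_3 - 0)/62 = 0
Collecting terms (coefficients in siemens):
  0.01355·V_1 - 0.002326·V_3 = 0.001163
  0.01845·V_3 - 0.002326·V_1 = 0
Determinant D = (0.01355)(0.01845) - (-0.002326)(-0.002326) = 0.0002446
V_1 = [(0.001163)(0.01845) - (-0.002326)(0)]/D = 0.08773 V
V_3 = [(0.01355)(0) - (0.001163)(-0.002326)]/D = 0.01106 V
The requested potential is V_1 = 0.08773 V.

Final answer: V_1 = 0.08773 V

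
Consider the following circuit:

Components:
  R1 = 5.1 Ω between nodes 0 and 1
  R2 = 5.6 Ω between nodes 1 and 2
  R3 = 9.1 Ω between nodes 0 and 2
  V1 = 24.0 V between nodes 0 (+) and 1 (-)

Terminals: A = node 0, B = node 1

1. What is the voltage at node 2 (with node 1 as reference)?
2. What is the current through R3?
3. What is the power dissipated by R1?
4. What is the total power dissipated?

Nodal analysis, taking node 1 as the 0 V reference.
Source V1 fixes V_0 = 24 V.
KCL at each unknown node (sum of currents leaving = 0; resistances in Ω):
  Node 2: (V_2 - 0)/5.6 + (V_2 - 24)/9.1 = 0
Collecting terms: 0.2885 × V_2 = 2.637  =>  V_2 = 9.143 V
Part 1:
  Read off the nodal solution: V_2 = 9.143 V
Part 2:
  I_R3 = (V_0 - V_2)/R3 = (24 - 9.143)/9.1 = 1.633 A
  Magnitude: I_R3 = 1.633 A
Part 3:
  I_R1 = (V_0 - V_1)/R1 = (24 - 0)/5.1 = 4.706 A
  P_R1 = I_R1² × R1 = (4.706)² × 5.1 = 112.9 W
Part 4:
  Power in each resistor, P = (ΔV)²/R:
    P_R1 = (24 - 0)²/5.1 = 112.9 W
    P_R2 = (0 - 9.143)²/5.6 = 14.93 W
    P_R3 = (24 - 9.143)²/9.1 = 24.26 W
  P_total = P_R1 + P_R2 + P_R3 = 152.1 W

Final answers:
1. V_2 = 9.143 V
2. I_R3 = 1.633 A
3. P_R1 = 112.9 W
4. P_total = 152.1 W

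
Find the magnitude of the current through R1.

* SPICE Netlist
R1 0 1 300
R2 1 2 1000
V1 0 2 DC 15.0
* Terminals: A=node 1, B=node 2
Nodal analysis, taking node 2 as the 0 V reference.
Source V1 fixes V_0 = 15 V.
KCL at each unknown node (sum of currents leaving = 0; resistances in Ω):
  Node 1: (V_1 - 15)/300 + (V_1 - 0)/1000 = 0
Collecting terms: 0.004333 × V_1 = 0.05  =>  V_1 = 11.54 V
I_R1 = (V_0 - V_1)/R1 = (15 - 11.54)/300 = 0.01154 A
|I_R1| = 0.01154 A

Final answer: |I_R1| = 0.01154 A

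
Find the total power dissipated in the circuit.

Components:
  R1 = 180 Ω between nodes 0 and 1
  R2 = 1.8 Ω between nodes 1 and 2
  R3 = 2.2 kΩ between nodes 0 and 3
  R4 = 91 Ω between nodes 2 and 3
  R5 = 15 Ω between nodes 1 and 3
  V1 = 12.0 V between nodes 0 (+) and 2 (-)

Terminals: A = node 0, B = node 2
Nodal analysis, taking node 2 as the 0 V reference.
Source V1 fixes V_0 = 12 V.
KCL at each unknown node (sum of currents leaving = 0; resistances in Ω):
  Node 1: (V_1 - 12)/180 + (V_1 - 0)/1.8 + (V_1 - V_3)/15 = 0
  Node 3: (V_3 - 12)/2200 + (V_3 - 0)/91 + (V_3 - V_1)/15 = 0
Collecting terms (coefficients in siemens):
  0.6278·V_1 - 0.06667·V_3 = 0.06667
  0.07811·V_3 - 0.06667·V_1 = 0.005455
Determinant D = (0.6278)(0.07811) - (-0.06667)(-0.06667) = 0.04459
V_1 = [(0.06667)(0.07811) - (-0.06667)(0.005455)]/D = 0.1249 V
V_3 = [(0.6278)(0.005455) - (0.06667)(-0.06667)]/D = 0.1765 V
Power in each resistor, P = (ΔV)²/R:
  P_R1 = (12 - 0.1249)²/180 = 0.7834 W
  P_R2 = (0.1249 - 0)²/1.8 = 0.008671 W
  P_R3 = (12 - 0.1765)²/2200 = 0.06354 W
  P_R4 = (0 - 0.1765)²/91 = 0.0003422 W
  P_R5 = (0.1249 - 0.1765)²/15 = 0.000177 W
P_total = P_R1 + P_R2 + P_R3 + P_R4 + P_R5 = 0.8562 W

Final answer: 0.8562 W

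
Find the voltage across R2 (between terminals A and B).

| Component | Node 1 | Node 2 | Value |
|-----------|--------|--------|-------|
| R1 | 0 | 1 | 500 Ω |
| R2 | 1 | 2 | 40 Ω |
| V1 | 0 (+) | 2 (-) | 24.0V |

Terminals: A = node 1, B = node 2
R1 and R2 are in series across V1 (node 0 → node 1 → node 2), and the output A–B is taken across R2, so this is a voltage divider.
Series current: I = V1/(R1 + R2) = 24/(500 + 40) = 24/540 = 0.04444 A
V_R2 = I × R2 = V1 × R2/(R1 + R2) = 24 × 40/540 = 1.778 V

Final answer: 1.778 V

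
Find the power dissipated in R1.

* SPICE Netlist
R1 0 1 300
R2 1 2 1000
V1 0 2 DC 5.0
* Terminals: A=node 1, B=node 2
Nodal analysis, taking node 2 as the 0 V reference.
Source V1 fixes V_0 = 5 V.
KCL at each unknown node (sum of currents leaving = 0; resistances in Ω):
  Node 1: (V_1 - 5)/300 + (V_1 - 0)/1000 = 0
Collecting terms: 0.004333 × V_1 = 0.01667  =>  V_1 = 3.846 V
I_R1 = (V_0 - V_1)/R1 = (5 - 3.846)/300 = 0.003846 A
P_R1 = I_R1² × R1 = (0.003846)² × 300 = 0.004438 W

Final answer: 0.004438 W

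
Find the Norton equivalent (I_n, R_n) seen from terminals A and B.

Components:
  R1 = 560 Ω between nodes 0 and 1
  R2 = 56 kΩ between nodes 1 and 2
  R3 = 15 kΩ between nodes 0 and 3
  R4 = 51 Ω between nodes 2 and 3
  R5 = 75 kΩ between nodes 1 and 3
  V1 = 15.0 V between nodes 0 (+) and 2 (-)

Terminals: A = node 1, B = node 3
Find the Thévenin equivalent first; then I_n = V_th/R_th and R_n = R_th.
Step 1 — V_th is the open-circuit voltage V_A - V_B (nothing connected across the terminals).
Nodal analysis, taking node 2 as the 0 V reference.
Source V1 fixes V_0 = 15 V.
KCL at each unknown node (sum of currents leaving = 0; resistances in Ω):
  Node 1: (V_1 - 15)/560 + (V_1 - 0)/56000 + (V_1 - V_3)/75000 = 0
  Node 3: (V_3 - 15)/15000 + (V_3 - 0)/51 + (V_3 - V_1)/75000 = 0
Collecting terms (coefficients in siemens):
  0.001817·V_1 - 0.00001333·V_3 = 0.02679
  0.01969·V_3 - 0.00001333·V_1 = 0.001
Determinant D = (0.001817)(0.01969) - (-0.00001333)(-0.00001333) = 0.00003577
V_1 = [(0.02679)(0.01969) - (-0.00001333)(0.001)]/D = 14.74 V
V_3 = [(0.001817)(0.001) - (0.02679)(-0.00001333)]/D = 0.06078 V
V_th = V_1 - V_3 = 14.74 - 0.06078 = 14.68 V
Step 2 — R_th: zero the source — replace V1 by a short circuit (node 2 merges into node 0) — and find the resistance seen between A (node 1) and B (node 3).
Reduce the network between node 1 (A) and node 3 (B) by series/parallel combination:
  Rp1 = R1 ‖ R2 (parallel, both between nodes 0 and 1) = 1/(1/560 + 1/56000) = 554.5 Ω
  Rp2 = R3 ‖ R4 (parallel, both between nodes 0 and 3) = 1/(1/15000 + 1/51) = 50.83 Ω
  Rs1 = Rp1 + Rp2 (series, joined only at node 0) = 554.5 + 50.83 = 605.3 Ω
  Rp3 = R5 ‖ Rs1 (parallel, both between nodes 1 and 3) = 1/(1/75000 + 1/605.3) = 600.4 Ω
R_th = 600.4 Ω
I_n = V_th/R_th = 14.68/600.4 = 0.02445 A, and R_n = R_th = 600.4 Ω

Final answer: I_n = 0.02445 A, R_n = 600.4 Ω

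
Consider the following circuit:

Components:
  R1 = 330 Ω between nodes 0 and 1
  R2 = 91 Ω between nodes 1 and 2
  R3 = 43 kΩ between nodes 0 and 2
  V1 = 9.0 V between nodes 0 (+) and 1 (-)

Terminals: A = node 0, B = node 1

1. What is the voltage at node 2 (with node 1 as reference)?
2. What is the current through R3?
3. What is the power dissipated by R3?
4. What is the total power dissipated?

Nodal analysis, taking node 1 as the 0 V reference.
Source V1 fixes V_0 = 9 V.
KCL at each unknown node (sum of currents leaving = 0; resistances in Ω):
  Node 2: (V_2 - 0)/91 + (V_2 - 9)/43000 = 0
Collecting terms: 0.01101 × V_2 = 0.0002093  =>  V_2 = 0.01901 V
Part 1:
  Read off the nodal solution: V_2 = 0.01901 V
Part 2:
  I_R3 = (V_0 - V_2)/R3 = (9 - 0.01901)/43000 = 0.0002089 A
  Magnitude: I_R3 = 0.0002089 A
Part 3:
  I_R3 = (V_0 - V_2)/R3 = (9 - 0.01901)/43000 = 0.0002089 A
  P_R3 = I_R3² × R3 = (0.0002089)² × 43000 = 0.001876 W
Part 4:
  Power in each resistor, P = (ΔV)²/R:
    P_R1 = (9 - 0)²/330 = 0.2455 W
    P_R2 = (0 - 0.01901)²/91 = 0.00000397 W
    P_R3 = (9 - 0.01901)²/43000 = 0.001876 W
  P_total = P_R1 + P_R2 + P_R3 = 0.2473 W

Final answers:
1. V_2 = 0.01901 V
2. I_R3 = 0.0002089 A
3. P_R3 = 0.001876 W
4. P_total = 0.2473 W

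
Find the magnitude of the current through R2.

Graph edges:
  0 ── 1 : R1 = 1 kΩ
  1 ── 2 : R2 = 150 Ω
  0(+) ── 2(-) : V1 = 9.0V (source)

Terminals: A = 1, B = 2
Nodal analysis, taking node 2 as the 0 V reference.
Source V1 fixes V_0 = 9 V.
KCL at each unknown node (sum of currents leaving = 0; resistances in Ω):
  Node 1: (V_1 - 9)/1000 + (V_1 - 0)/150 = 0
Collecting terms: 0.007667 × V_1 = 0.009  =>  V_1 = 1.174 V
I_R2 = (V_1 - V_2)/R2 = (1.174 - 0)/150 = 0.007826 A
|I_R2| = 0.007826 A

Final answer: |I_R2| = 0.007826 A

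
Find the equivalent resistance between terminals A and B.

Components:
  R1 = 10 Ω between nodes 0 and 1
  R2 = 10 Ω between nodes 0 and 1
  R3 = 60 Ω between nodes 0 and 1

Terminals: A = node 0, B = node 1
Reduce the network between node 0 (A) and node 1 (B) by series/parallel combination:
  Rp1 = R1 ‖ R2 ‖ R3 (parallel, all between nodes 0 and 1) = 1/(1/10 + 1/10 + 1/60) = 4.615 Ω
R_eq = 4.615 Ω

Final answer: 4.615 Ω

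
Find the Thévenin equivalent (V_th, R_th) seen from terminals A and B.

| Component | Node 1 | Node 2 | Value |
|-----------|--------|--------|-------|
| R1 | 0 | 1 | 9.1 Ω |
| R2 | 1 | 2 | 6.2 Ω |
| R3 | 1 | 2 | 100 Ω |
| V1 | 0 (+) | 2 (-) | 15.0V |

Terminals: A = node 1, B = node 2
Step 1 — V_th is the open-circuit voltage V_A - V_B (nothing connected across the terminals).
Nodal analysis, taking node 2 as the 0 V reference.
Source V1 fixes V_0 = 15 V.
KCL at each unknown node (sum of currents leaving = 0; resistances in Ω):
  Node 1: (V_1 - 15)/9.1 + (V_1 - 0)/6.2 + (V_1 - 0)/100 = 0
Collecting terms: 0.2812 × V_1 = 1.648  =>  V_1 = 5.862 V
V_th = V_1 - V_2 = 5.862 - 0 = 5.862 V
Step 2 — R_th: zero the source — replace V1 by a short circuit (node 2 merges into node 0) — and find the resistance seen between A (node 1) and B (node 0).
Reduce the network between node 1 (A) and node 0 (B) by series/parallel combination:
  Rp1 = R1 ‖ R2 ‖ R3 (parallel, all between nodes 0 and 1) = 1/(1/9.1 + 1/6.2 + 1/100) = 3.556 Ω
R_th = 3.556 Ω

Final answer: V_th = 5.862 V, R_th = 3.556 Ω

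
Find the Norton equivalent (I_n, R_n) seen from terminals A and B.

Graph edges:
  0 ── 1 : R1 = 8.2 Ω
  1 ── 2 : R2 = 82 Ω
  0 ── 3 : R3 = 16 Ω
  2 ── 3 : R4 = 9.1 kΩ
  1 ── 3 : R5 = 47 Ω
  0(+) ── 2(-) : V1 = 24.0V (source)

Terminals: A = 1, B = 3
Find the Thévenin equivalent first; then I_n = V_th/R_th and R_n = R_th.
Step 1 — V_th is the open-circuit voltage V_A - V_B (nothing connected across the terminals).
Nodal analysis, taking node 2 as the 0 V reference.
Source V1 fixes V_0 = 24 V.
KCL at each unknown node (sum of currents leaving = 0; resistances in Ω):
  Node 1: (V_1 - 24)/8.2 + (V_1 - 0)/82 + (V_1 - V_3)/47 = 0
  Node 3: (V_3 - 24)/16 + (V_3 - 0)/9100 + (V_3 - V_1)/47 = 0
Collecting terms (coefficients in siemens):
  0.1554·V_1 - 0.02128·V_3 = 2.927
  0.08389·V_3 - 0.02128·V_1 = 1.5
Determinant D = (0.1554)(0.08389) - (-0.02128)(-0.02128) = 0.01259
V_1 = [(2.927)(0.08389) - (-0.02128)(1.5)]/D = 22.04 V
V_3 = [(0.1554)(1.5) - (2.927)(-0.02128)]/D = 23.47 V
V_th = V_1 - V_3 = 22.04 - 23.47 = -1.428 V
Step 2 — R_th: zero the source — replace V1 by a short circuit (node 2 merges into node 0) — and find the resistance seen between A (node 1) and B (node 3).
Reduce the network between node 1 (A) and node 3 (B) by series/parallel combination:
  Rp1 = R1 ‖ R2 (parallel, both between nodes 0 and 1) = 1/(1/8.2 + 1/82) = 7.455 Ω
  Rp2 = R3 ‖ R4 (parallel, both between nodes 0 and 3) = 1/(1/16 + 1/9100) = 15.97 Ω
  Rs1 = Rp1 + Rp2 (series, joined only at node 0) = 7.455 + 15.97 = 23.43 Ω
  Rp3 = R5 ‖ Rs1 (parallel, both between nodes 1 and 3) = 1/(1/47 + 1/23.43) = 15.63 Ω
R_th = 15.63 Ω
I_n = V_th/R_th = -1.428/15.63 = -0.09134 A, and R_n = R_th = 15.63 Ω

Final answer: I_n = -0.09134 A, R_n = 15.63 Ω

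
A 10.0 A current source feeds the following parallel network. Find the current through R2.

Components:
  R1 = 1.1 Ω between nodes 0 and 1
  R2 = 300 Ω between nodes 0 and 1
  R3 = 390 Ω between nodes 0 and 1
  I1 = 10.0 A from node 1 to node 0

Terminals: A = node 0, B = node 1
All resistors sit directly between nodes 0 and 1, so they are in parallel and share one voltage V; the full source current 10 A splits among them.
1/R_par = 1/1.1 + 1/300 + 1/390 = 0.915 S  =>  R_par = 1.093 Ω
V = I × R_par = 10 × 1.093 = 10.93 V
I_R2 = V/R2 = 10.93/300 = 0.03643 A

Final answer: 0.03643 A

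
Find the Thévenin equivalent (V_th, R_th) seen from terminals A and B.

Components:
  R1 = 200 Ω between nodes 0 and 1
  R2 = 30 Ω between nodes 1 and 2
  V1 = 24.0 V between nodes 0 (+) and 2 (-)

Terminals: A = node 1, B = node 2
Step 1 — V_th is the open-circuit voltage V_A - V_B (nothing connected across the terminals).
Nodal analysis, taking node 2 as the 0 V reference.
Source V1 fixes V_0 = 24 V.
KCL at each unknown node (sum of currents leaving = 0; resistances in Ω):
  Node 1: (V_1 - 24)/200 + (V_1 - 0)/30 = 0
Collecting terms: 0.03833 × V_1 = 0.12  =>  V_1 = 3.13 V
V_th = V_1 - V_2 = 3.13 - 0 = 3.13 V
Step 2 — R_th: zero the source — replace V1 by a short circuit (node 2 merges into node 0) — and find the resistance seen between A (node 1) and B (node 0).
Reduce the network between node 1 (A) and node 0 (B) by series/parallel combination:
  Rp1 = R1 ‖ R2 (parallel, both between nodes 0 and 1) = 1/(1/200 + 1/30) = 26.09 Ω
R_th = 26.09 Ω

Final answer: V_th = 3.13 V, R_th = 26.09 Ω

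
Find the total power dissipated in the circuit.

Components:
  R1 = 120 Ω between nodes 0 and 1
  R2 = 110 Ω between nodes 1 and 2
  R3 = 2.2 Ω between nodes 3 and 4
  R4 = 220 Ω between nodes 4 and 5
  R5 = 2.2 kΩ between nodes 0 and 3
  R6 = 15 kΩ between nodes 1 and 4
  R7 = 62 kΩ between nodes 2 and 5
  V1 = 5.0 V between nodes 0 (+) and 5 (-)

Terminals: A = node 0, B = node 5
Nodal analysis, taking node 5 as the 0 V reference.
Source V1 fixes V_0 = 5 V.
KCL at each unknown node (sum of currents leaving = 0; resistances in Ω):
  Node 1: (V_1 - 5)/120 + (V_1 - V_2)/110 + (V_1 - V_4)/15000 = 0
  Node 2: (V_2 - V_1)/110 + (V_2 - 0)/62000 = 0
  Node 3: (V_3 - V_4)/2.2 + (V_3 - 5)/2200 = 0
  Node 4: (V_4 - V_3)/2.2 + (V_4 - 0)/220 + (V_4 - V_1)/15000 = 0
Collecting terms (coefficients in siemens):
  0.01749·V_1 - 0.009091·V_2 - 0.00006667·V_4 = 0.04167
  0.009107·V_2 - 0.009091·V_1 = 0
  0.455·V_3 - 0.4545·V_4 = 0.002273
  0.4592·V_4 - 0.00006667·V_1 - 0.4545·V_3 = 0
Solving these 4 simultaneous equations (Gaussian elimination) gives:
  V_1 = 4.955 V, V_2 = 4.946 V, V_3 = 0.5178 V, V_4 = 0.5134 V
Power in each resistor, P = (ΔV)²/R:
  P_R1 = (5 - 4.955)²/120 = 0.00001695 W
  P_R2 = (4.955 - 4.946)²/110 = 0.0000007001 W
  P_R3 = (0.5178 - 0.5134)²/2.2 = 0.000009132 W
  P_R4 = (0.5134 - 0)²/220 = 0.001198 W
  P_R5 = (5 - 0.5178)²/2200 = 0.009132 W
  P_R6 = (4.955 - 0.5134)²/15000 = 0.001315 W
  P_R7 = (4.946 - 0)²/62000 = 0.0003946 W
P_total = P_R1 + P_R2 + P_R3 + P_R4 + P_R5 + P_R6 + P_R7 = 0.01207 W

Final answer: 0.01207 W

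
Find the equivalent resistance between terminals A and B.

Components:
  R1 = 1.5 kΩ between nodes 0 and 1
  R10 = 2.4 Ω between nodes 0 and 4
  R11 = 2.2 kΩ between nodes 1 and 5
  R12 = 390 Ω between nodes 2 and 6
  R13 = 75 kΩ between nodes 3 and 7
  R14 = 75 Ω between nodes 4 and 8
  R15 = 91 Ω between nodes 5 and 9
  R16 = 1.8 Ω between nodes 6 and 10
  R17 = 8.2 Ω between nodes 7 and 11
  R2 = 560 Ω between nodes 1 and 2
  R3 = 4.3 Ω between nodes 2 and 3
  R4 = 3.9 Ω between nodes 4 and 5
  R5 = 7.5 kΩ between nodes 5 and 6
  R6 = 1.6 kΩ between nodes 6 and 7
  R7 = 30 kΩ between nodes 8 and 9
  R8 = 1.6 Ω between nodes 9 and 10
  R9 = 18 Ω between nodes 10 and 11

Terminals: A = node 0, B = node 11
The network is not a plain series/parallel combination. Inject a 1 A test current into terminal A (node 0) and return it from terminal B (node 11); then R_eq = V_A / (1 A).
Nodal analysis, taking node 11 as the 0 V reference.
Current source I_test pushes 1 A into node 0 and draws it out of node 11.
KCL at each unknown node (sum of currents leaving = 0; resistances in Ω):
  Node 0: (V_0 - V_1)/1500 + (V_0 - V_4)/2.4 - 1 = 0
  Node 1: (V_1 - V_0)/1500 + (V_1 - V_2)/560 + (V_1 - V_5)/2200 = 0
  Node 2: (V_2 - V_1)/560 + (V_2 - V_3)/4.3 + (V_2 - V_6)/390 = 0
  Node 3: (V_3 - V_2)/4.3 + (V_3 - V_7)/75000 = 0
  Node 4: (V_4 - V_0)/2.4 + (V_4 - V_5)/3.9 + (V_4 - V_8)/75 = 0
  Node 5: (V_5 - V_1)/2200 + (V_5 - V_4)/3.9 + (V_5 - V_6)/7500 + (V_5 - V_9)/91 = 0
  Node 6: (V_6 - V_2)/390 + (V_6 - V_5)/7500 + (V_6 - V_7)/1600 + (V_6 - V_10)/1.8 = 0
  Node 7: (V_7 - V_3)/75000 + (V_7 - V_6)/1600 + (V_7 - 0)/8.2 = 0
  Node 8: (V_8 - V_4)/75 + (V_8 - V_9)/30000 = 0
  Node 9: (V_9 - V_5)/91 + (V_9 - V_8)/30000 + (V_9 - V_10)/1.6 = 0
  Node 10: (V_10 - V_6)/1.8 + (V_10 - V_9)/1.6 + (V_10 - 0)/18 = 0
Collecting terms (coefficients in siemens):
  0.4173·V_0 - 0.0006667·V_1 - 0.4167·V_4 = 1
  0.002907·V_1 - 0.0006667·V_0 - 0.001786·V_2 - 0.0004545·V_5 = 0
  0.2369·V_2 - 0.001786·V_1 - 0.2326·V_3 - 0.002564·V_6 = 0
  0.2326·V_3 - 0.2326·V_2 - 0.00001333·V_7 = 0
  0.6864·V_4 - 0.4167·V_0 - 0.2564·V_5 - 0.01333·V_8 = 0
  0.268·V_5 - 0.0004545·V_1 - 0.2564·V_4 - 0.0001333·V_6 - 0.01099·V_9 = 0
  0.5589·V_6 - 0.002564·V_2 - 0.0001333·V_5 - 0.000625·V_7 - 0.5556·V_10 = 0
  0.1226·V_7 - 0.00001333·V_3 - 0.000625·V_6 = 0
  0.01337·V_8 - 0.01333·V_4 - 0.00003333·V_9 = 0
  0.636·V_9 - 0.01099·V_5 - 0.00003333·V_8 - 0.625·V_10 = 0
  1.236·V_10 - 0.5556·V_6 - 0.625·V_9 = 0
Solving these 11 simultaneous equations (Gaussian elimination) gives:
  V_0 = 110.6 V, V_1 = 64.34 V, V_2 = 36.84 V, V_3 = 36.84 V
  V_4 = 108.3 V, V_5 = 104.5 V, V_6 = 17.88 V, V_7 = 0.09516 V
  V_8 = 108.1 V, V_9 = 19.29 V, V_10 = 17.79 V
R_eq = V_0 / 1 A = 110.6 Ω

Final answer: 110.6 Ω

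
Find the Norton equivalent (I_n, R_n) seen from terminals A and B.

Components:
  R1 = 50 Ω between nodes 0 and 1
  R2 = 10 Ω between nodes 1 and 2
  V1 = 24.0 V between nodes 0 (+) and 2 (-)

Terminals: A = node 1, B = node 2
Find the Thévenin equivalent first; then I_n = V_th/R_th and R_n = R_th.
Step 1 — V_th is the open-circuit voltage V_A - V_B (nothing connected across the terminals).
Nodal analysis, taking node 2 as the 0 V reference.
Source V1 fixes V_0 = 24 V.
KCL at each unknown node (sum of currents leaving = 0; resistances in Ω):
  Node 1: (V_1 - 24)/50 + (V_1 - 0)/10 = 0
Collecting terms: 0.12 × V_1 = 0.48  =>  V_1 = 4 V
V_th = V_1 - V_2 = 4 - 0 = 4 V
Step 2 — R_th: zero the source — replace V1 by a short circuit (node 2 merges into node 0) — and find the resistance seen between A (node 1) and B (node 0).
Reduce the network between node 1 (A) and node 0 (B) by series/parallel combination:
  Rp1 = R1 ‖ R2 (parallel, both between nodes 0 and 1) = 1/(1/50 + 1/10) = 8.333 Ω
R_th = 8.333 Ω
I_n = V_th/R_th = 4/8.333 = 0.48 A, and R_n = R_th = 8.333 Ω

Final answer: I_n = 0.48 A, R_n = 8.333 Ω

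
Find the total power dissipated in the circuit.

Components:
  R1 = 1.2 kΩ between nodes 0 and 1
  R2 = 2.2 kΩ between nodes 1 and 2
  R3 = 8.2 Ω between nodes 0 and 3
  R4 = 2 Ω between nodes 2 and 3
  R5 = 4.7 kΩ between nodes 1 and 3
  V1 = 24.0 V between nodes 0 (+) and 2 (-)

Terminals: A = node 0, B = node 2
Nodal analysis, taking node 2 as the 0 V reference.
Source V1 fixes V_0 = 24 V.
KCL at each unknown node (sum of currents leaving = 0; resistances in Ω):
  Node 1: (V_1 - 24)/1200 + (V_1 - 0)/2200 + (V_1 - V_3)/4700 = 0
  Node 3: (V_3 - 24)/8.2 + (V_3 - 0)/2 + (V_3 - V_1)/4700 = 0
Collecting terms (coefficients in siemens):
  0.001501·V_1 - 0.0002128·V_3 = 0.02
  0.6222·V_3 - 0.0002128·V_1 = 2.927
Determinant D = (0.001501)(0.6222) - (-0.0002128)(-0.0002128) = 0.0009336
V_1 = [(0.02)(0.6222) - (-0.0002128)(2.927)]/D = 14 V
V_3 = [(0.001501)(2.927) - (0.02)(-0.0002128)]/D = 4.709 V
Power in each resistor, P = (ΔV)²/R:
  P_R1 = (24 - 14)²/1200 = 0.08341 W
  P_R2 = (14 - 0)²/2200 = 0.08903 W
  P_R3 = (24 - 4.709)²/8.2 = 45.38 W
  P_R4 = (0 - 4.709)²/2 = 11.09 W
  P_R5 = (14 - 4.709)²/4700 = 0.01835 W
P_total = P_R1 + P_R2 + P_R3 + P_R4 + P_R5 = 56.66 W

Final answer: 56.66 W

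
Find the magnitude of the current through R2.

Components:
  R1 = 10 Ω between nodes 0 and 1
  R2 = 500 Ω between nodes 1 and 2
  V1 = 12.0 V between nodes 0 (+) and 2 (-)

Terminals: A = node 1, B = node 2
Nodal analysis, taking node 2 as the 0 V reference.
Source V1 fixes V_0 = 12 V.
KCL at each unknown node (sum of currents leaving = 0; resistances in Ω):
  Node 1: (V_1 - 12)/10 + (V_1 - 0)/500 = 0
Collecting terms: 0.102 × V_1 = 1.2  =>  V_1 = 11.76 V
I_R2 = (V_1 - V_2)/R2 = (11.76 - 0)/500 = 0.02353 A
|I_R2| = 0.02353 A

Final answer: |I_R2| = 0.02353 A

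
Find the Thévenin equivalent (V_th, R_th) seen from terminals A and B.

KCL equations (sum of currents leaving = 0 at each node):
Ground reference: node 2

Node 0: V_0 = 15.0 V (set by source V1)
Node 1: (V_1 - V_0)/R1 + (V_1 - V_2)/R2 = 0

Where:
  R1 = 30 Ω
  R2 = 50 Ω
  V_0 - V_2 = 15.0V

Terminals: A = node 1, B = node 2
Step 1 — V_th is the open-circuit voltage V_A - V_B (nothing connected across the terminals).
Nodal analysis, taking node 2 as the 0 V reference.
Source V1 fixes V_0 = 15 V.
KCL at each unknown node (sum of currents leaving = 0; resistances in Ω):
  Node 1: (V_1 - 15)/30 + (V_1 - 0)/50 = 0
Collecting terms: 0.05333 × V_1 = 0.5  =>  V_1 = 9.375 V
V_th = V_1 - V_2 = 9.375 - 0 = 9.375 V
Step 2 — R_th: zero the source — replace V1 by a short circuit (node 2 merges into node 0) — and find the resistance seen between A (node 1) and B (node 0).
Reduce the network between node 1 (A) and node 0 (B) by series/parallel combination:
  Rp1 = R1 ‖ R2 (parallel, both between nodes 0 and 1) = 1/(1/30 + 1/50) = 18.75 Ω
R_th = 18.75 Ω

Final answer: V_th = 9.375 V, R_th = 18.75 Ω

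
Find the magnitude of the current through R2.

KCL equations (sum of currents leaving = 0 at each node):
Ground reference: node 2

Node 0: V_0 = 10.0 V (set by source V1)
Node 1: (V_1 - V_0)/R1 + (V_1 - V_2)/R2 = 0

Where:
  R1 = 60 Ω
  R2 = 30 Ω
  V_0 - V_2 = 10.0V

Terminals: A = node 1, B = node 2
Nodal analysis, taking node 2 as the 0 V reference.
Source V1 fixes V_0 = 10 V.
KCL at each unknown node (sum of currents leaving = 0; resistances in Ω):
  Node 1: (V_1 - 10)/60 + (V_1 - 0)/30 = 0
Collecting terms: 0.05 × V_1 = 0.1667  =>  V_1 = 3.333 V
I_R2 = (V_1 - V_2)/R2 = (3.333 - 0)/30 = 0.1111 A
|I_R2| = 0.1111 A

Final answer: |I_R2| = 0.1111 A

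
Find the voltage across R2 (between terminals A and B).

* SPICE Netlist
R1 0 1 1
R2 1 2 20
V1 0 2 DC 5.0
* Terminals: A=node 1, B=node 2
R1 and R2 are in series across V1 (node 0 → node 1 → node 2), and the output A–B is taken across R2, so this is a voltage divider.
Series current: I = V1/(R1 + R2) = 5/(1 + 20) = 5/21 = 0.2381 A
V_R2 = I × R2 = V1 × R2/(R1 + R2) = 5 × 20/21 = 4.762 V

Final answer: 4.762 V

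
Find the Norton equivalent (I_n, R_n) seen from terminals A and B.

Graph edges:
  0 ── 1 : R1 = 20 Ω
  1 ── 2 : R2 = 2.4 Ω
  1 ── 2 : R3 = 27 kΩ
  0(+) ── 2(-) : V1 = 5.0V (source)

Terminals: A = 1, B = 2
Find the Thévenin equivalent first; then I_n = V_th/R_th and R_n = R_th.
Step 1 — V_th is the open-circuit voltage V_A - V_B (nothing connected across the terminals).
Nodal analysis, taking node 2 as the 0 V reference.
Source V1 fixes V_0 = 5 V.
KCL at each unknown node (sum of currents leaving = 0; resistances in Ω):
  Node 1: (V_1 - 5)/20 + (V_1 - 0)/2.4 + (V_1 - 0)/27000 = 0
Collecting terms: 0.4667 × V_1 = 0.25  =>  V_1 = 0.5357 V
V_th = V_1 - V_2 = 0.5357 - 0 = 0.5357 V
Step 2 — R_th: zero the source — replace V1 by a short circuit (node 2 merges into node 0) — and find the resistance seen between A (node 1) and B (node 0).
Reduce the network between node 1 (A) and node 0 (B) by series/parallel combination:
  Rp1 = R1 ‖ R2 ‖ R3 (parallel, all between nodes 0 and 1) = 1/(1/20 + 1/2.4 + 1/27000) = 2.143 Ω
R_th = 2.143 Ω
I_n = V_th/R_th = 0.5357/2.143 = 0.25 A, and R_n = R_th = 2.143 Ω

Final answer: I_n = 0.25 A, R_n = 2.143 Ω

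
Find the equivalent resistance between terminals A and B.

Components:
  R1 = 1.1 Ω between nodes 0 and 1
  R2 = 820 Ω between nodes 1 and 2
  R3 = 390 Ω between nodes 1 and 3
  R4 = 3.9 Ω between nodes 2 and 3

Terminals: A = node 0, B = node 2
Reduce the network between node 0 (A) and node 2 (B) by series/parallel combination:
  Rs1 = R3 + R4 (series, joined only at node 3) = 390 + 3.9 = 393.9 Ω
  Rp1 = R2 ‖ Rs1 (parallel, both between nodes 1 and 2) = 1/(1/820 + 1/393.9) = 266.1 Ω
  Rs2 = R1 + Rp1 (series, joined only at node 1) = 1.1 + 266.1 = 267.2 Ω
R_eq = 267.2 Ω

Final answer: 267.2 Ω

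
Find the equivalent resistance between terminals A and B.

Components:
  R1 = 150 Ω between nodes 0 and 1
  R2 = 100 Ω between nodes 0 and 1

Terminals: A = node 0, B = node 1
Reduce the network between node 0 (A) and node 1 (B) by series/parallel combination:
  Rp1 = R1 ‖ R2 (parallel, both between nodes 0 and 1) = 1/(1/150 + 1/100) = 60 Ω
R_eq = 60 Ω

Final answer: 60 Ω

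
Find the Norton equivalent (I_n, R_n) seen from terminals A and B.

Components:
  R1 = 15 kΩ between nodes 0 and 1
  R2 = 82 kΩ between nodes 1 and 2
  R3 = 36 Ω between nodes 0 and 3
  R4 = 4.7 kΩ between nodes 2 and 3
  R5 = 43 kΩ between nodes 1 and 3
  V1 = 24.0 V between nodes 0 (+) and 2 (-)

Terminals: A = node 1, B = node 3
Find the Thévenin equivalent first; then I_n = V_th/R_th and R_n = R_th.
Step 1 — V_th is the open-circuit voltage V_A - V_B (nothing connected across the terminals).
Nodal analysis, taking node 2 as the 0 V reference.
Source V1 fixes V_0 = 24 V.
KCL at each unknown node (sum of currents leaving = 0; resistances in Ω):
  Node 1: (V_1 - 24)/15000 + (V_1 - 0)/82000 + (V_1 - V_3)/43000 = 0
  Node 3: (V_3 - 24)/36 + (V_3 - 0)/4700 + (V_3 - V_1)/43000 = 0
Collecting terms (coefficients in siemens):
  0.0001021·V_1 - 0.00002326·V_3 = 0.0016
  0.02801·V_3 - 0.00002326·V_1 = 0.6667
Determinant D = (0.0001021)(0.02801) - (-0.00002326)(-0.00002326) = 0.00000286
V_1 = [(0.0016)(0.02801) - (-0.00002326)(0.6667)]/D = 21.09 V
V_3 = [(0.0001021)(0.6667) - (0.0016)(-0.00002326)]/D = 23.82 V
V_th = V_1 - V_3 = 21.09 - 23.82 = -2.724 V
Step 2 — R_th: zero the source — replace V1 by a short circuit (node 2 merges into node 0) — and find the resistance seen between A (node 1) and B (node 3).
Reduce the network between node 1 (A) and node 3 (B) by series/parallel combination:
  Rp1 = R1 ‖ R2 (parallel, both between nodes 0 and 1) = 1/(1/15000 + 1/82000) = 12680 Ω
  Rp2 = R3 ‖ R4 (parallel, both between nodes 0 and 3) = 1/(1/36 + 1/4700) = 35.73 Ω
  Rs1 = Rp1 + Rp2 (series, joined only at node 0) = 12680 + 35.73 = 12720 Ω
  Rp3 = R5 ‖ Rs1 (parallel, both between nodes 1 and 3) = 1/(1/43000 + 1/12720) = 9814 Ω
R_th = 9.814 kΩ
I_n = V_th/R_th = -2.724/9814 = -0.0002775 A, and R_n = R_th = 9.814 kΩ

Final answer: I_n = -0.0002775 A, R_n = 9.814 kΩ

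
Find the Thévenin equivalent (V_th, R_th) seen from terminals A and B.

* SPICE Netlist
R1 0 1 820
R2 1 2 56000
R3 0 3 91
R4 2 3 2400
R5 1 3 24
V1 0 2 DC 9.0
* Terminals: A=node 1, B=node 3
Step 1 — V_th is the open-circuit voltage V_A - V_B (nothing connected across the terminals).
Nodal analysis, taking node 2 as the 0 V reference.
Source V1 fixes V_0 = 9 V.
KCL at each unknown node (sum of currents leaving = 0; resistances in Ω):
  Node 1: (V_1 - 9)/820 + (V_1 - 0)/56000 + (V_1 - V_3)/24 = 0
  Node 3: (V_3 - 9)/91 + (V_3 - 0)/2400 + (V_3 - V_1)/24 = 0
Collecting terms (coefficients in siemens):
  0.0429·V_1 - 0.04167·V_3 = 0.01098
  0.05307·V_3 - 0.04167·V_1 = 0.0989
Determinant D = (0.0429)(0.05307) - (-0.04167)(-0.04167) = 0.0005409
V_1 = [(0.01098)(0.05307) - (-0.04167)(0.0989)]/D = 8.695 V
V_3 = [(0.0429)(0.0989) - (0.01098)(-0.04167)]/D = 8.69 V
V_th = V_1 - V_3 = 8.695 - 8.69 = 0.00519 V
Step 2 — R_th: zero the source — replace V1 by a short circuit (node 2 merges into node 0) — and find the resistance seen between A (node 1) and B (node 3).
Reduce the network between node 1 (A) and node 3 (B) by series/parallel combination:
  Rp1 = R1 ‖ R2 (parallel, both between nodes 0 and 1) = 1/(1/820 + 1/56000) = 808.2 Ω
  Rp2 = R3 ‖ R4 (parallel, both between nodes 0 and 3) = 1/(1/91 + 1/2400) = 87.68 Ω
  Rs1 = Rp1 + Rp2 (series, joined only at node 0) = 808.2 + 87.68 = 895.8 Ω
  Rp3 = R5 ‖ Rs1 (parallel, both between nodes 1 and 3) = 1/(1/24 + 1/895.8) = 23.37 Ω
R_th = 23.37 Ω

Final answer: V_th = 0.00519 V, R_th = 23.37 Ω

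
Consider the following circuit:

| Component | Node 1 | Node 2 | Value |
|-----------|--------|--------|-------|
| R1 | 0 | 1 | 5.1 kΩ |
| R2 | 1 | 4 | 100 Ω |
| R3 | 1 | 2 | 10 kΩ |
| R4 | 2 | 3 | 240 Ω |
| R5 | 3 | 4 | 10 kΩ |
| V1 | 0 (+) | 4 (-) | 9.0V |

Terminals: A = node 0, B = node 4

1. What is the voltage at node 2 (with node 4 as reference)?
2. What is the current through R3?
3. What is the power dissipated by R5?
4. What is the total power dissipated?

Nodal analysis, taking node 4 as the 0 V reference.
Source V1 fixes V_0 = 9 V.
KCL at each unknown node (sum of currents leaving = 0; resistances in Ω):
  Node 1: (V_1 - 9)/5100 + (V_1 - 0)/100 + (V_1 - V_2)/10000 = 0
  Node 2: (V_2 - V_1)/10000 + (V_2 - V_3)/240 = 0
  Node 3: (V_3 - V_2)/240 + (V_3 - 0)/10000 = 0
Collecting terms (coefficients in siemens):
  0.0103·V_1 - 0.0001·V_2 = 0.001765
  0.004267·V_2 - 0.0001·V_1 - 0.004167·V_3 = 0
  0.004267·V_3 - 0.004167·V_2 = 0
Solving these 3 simultaneous equations (Gaussian elimination) gives:
  V_1 = 0.1722 V, V_2 = 0.08714 V, V_3 = 0.0851 V
Part 1:
  Read off the nodal solution: V_2 = 0.08714 V
Part 2:
  I_R3 = (V_1 - V_2)/R3 = (0.1722 - 0.08714)/10000 = 0.00000851 A
  Magnitude: I_R3 = 0.00000851 A
Part 3:
  I_R5 = (V_3 - V_4)/R5 = (0.0851 - 0)/10000 = 0.00000851 A
  P_R5 = I_R5² × R5 = (0.00000851)² × 10000 = 0.0000007242 W
Part 4:
  Power in each resistor, P = (ΔV)²/R:
    P_R1 = (9 - 0.1722)²/5100 = 0.01528 W
    P_R2 = (0.1722 - 0)²/100 = 0.0002967 W
    P_R3 = (0.1722 - 0.08714)²/10000 = 0.0000007242 W
    P_R4 = (0.08714 - 0.0851)²/240 = 0.00000001738 W
    P_R5 = (0.0851 - 0)²/10000 = 0.0000007242 W
  P_total = P_R1 + P_R2 + P_R3 + P_R4 + P_R5 = 0.01558 W

Final answers:
1. V_2 = 0.08714 V
2. I_R3 = 8.51e-06 A
3. P_R5 = 7.242e-07 W
4. P_total = 0.01558 W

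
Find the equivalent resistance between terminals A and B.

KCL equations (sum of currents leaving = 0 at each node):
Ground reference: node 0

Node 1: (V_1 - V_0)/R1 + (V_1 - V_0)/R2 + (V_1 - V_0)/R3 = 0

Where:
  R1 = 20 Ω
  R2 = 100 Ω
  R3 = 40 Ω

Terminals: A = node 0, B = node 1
Reduce the network between node 0 (A) and node 1 (B) by series/parallel combination:
  Rp1 = R1 ‖ R2 ‖ R3 (parallel, all between nodes 0 and 1) = 1/(1/20 + 1/100 + 1/40) = 11.76 Ω
R_eq = 11.76 Ω

Final answer: 11.76 Ω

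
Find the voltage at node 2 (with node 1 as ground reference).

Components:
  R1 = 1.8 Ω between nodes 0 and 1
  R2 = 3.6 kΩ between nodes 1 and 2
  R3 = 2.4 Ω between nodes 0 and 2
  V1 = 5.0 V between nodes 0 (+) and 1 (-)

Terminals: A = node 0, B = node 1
Nodal analysis, taking node 1 as the 0 V reference.
Source V1 fixes V_0 = 5 V.
KCL at each unknown node (sum of currents leaving = 0; resistances in Ω):
  Node 2: (V_2 - 0)/3600 + (V_2 - 5)/2.4 = 0
Collecting terms: 0.4169 × V_2 = 2.083  =>  V_2 = 4.997 V
The requested potential is V_2 = 4.997 V.

Final answer: V_2 = 4.997 V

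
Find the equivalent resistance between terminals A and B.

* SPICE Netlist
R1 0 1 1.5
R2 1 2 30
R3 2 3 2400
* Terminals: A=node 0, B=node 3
Reduce the network between node 0 (A) and node 3 (B) by series/parallel combination:
  Rs1 = R1 + R2 (series, joined only at node 1) = 1.5 + 30 = 31.5 Ω
  Rs2 = R3 + Rs1 (series, joined only at node 2) = 2400 + 31.5 = 2432 Ω
R_eq = 2.432 kΩ

Final answer: 2.432 kΩ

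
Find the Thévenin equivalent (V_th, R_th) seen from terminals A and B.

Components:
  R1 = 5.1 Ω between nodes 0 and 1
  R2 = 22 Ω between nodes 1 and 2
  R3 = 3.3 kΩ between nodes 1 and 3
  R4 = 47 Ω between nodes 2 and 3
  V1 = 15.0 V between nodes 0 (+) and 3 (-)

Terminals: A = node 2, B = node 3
Step 1 — V_th is the open-circuit voltage V_A - V_B (nothing connected across the terminals).
Nodal analysis, taking node 3 as the 0 V reference.
Source V1 fixes V_0 = 15 V.
KCL at each unknown node (sum of currents leaving = 0; resistances in Ω):
  Node 1: (V_1 - 15)/5.1 + (V_1 - V_2)/22 + (V_1 - 0)/3300 = 0
  Node 2: (V_2 - V_1)/22 + (V_2 - 0)/47 = 0
Collecting terms (coefficients in siemens):
  0.2418·V_1 - 0.04545·V_2 = 2.941
  0.06673·V_2 - 0.04545·V_1 = 0
Determinant D = (0.2418)(0.06673) - (-0.04545)(-0.04545) = 0.01407
V_1 = [(2.941)(0.06673) - (-0.04545)(0)]/D = 13.95 V
V_2 = [(0.2418)(0) - (2.941)(-0.04545)]/D = 9.5 V
V_th = V_2 - V_3 = 9.5 - 0 = 9.5 V
Step 2 — R_th: zero the source — replace V1 by a short circuit (node 3 merges into node 0) — and find the resistance seen between A (node 2) and B (node 0).
Reduce the network between node 2 (A) and node 0 (B) by series/parallel combination:
  Rp1 = R1 ‖ R3 (parallel, both between nodes 0 and 1) = 1/(1/5.1 + 1/3300) = 5.092 Ω
  Rs1 = R2 + Rp1 (series, joined only at node 1) = 22 + 5.092 = 27.09 Ω
  Rp2 = R4 ‖ Rs1 (parallel, both between nodes 0 and 2) = 1/(1/47 + 1/27.09) = 17.19 Ω
R_th = 17.19 Ω

Final answer: V_th = 9.5 V, R_th = 17.19 Ω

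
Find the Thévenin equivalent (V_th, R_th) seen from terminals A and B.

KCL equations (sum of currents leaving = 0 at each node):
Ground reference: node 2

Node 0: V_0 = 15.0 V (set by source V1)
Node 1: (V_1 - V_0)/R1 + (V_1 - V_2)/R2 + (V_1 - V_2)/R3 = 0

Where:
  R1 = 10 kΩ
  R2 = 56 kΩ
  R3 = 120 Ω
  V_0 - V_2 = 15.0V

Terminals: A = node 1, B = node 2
Step 1 — V_th is the open-circuit voltage V_A - V_B (nothing connected across the terminals).
Nodal analysis, taking node 2 as the 0 V reference.
Source V1 fixes V_0 = 15 V.
KCL at each unknown node (sum of currents leaving = 0; resistances in Ω):
  Node 1: (V_1 - 15)/10000 + (V_1 - 0)/56000 + (V_1 - 0)/120 = 0
Collecting terms: 0.008451 × V_1 = 0.0015  =>  V_1 = 0.1775 V
V_th = V_1 - V_2 = 0.1775 - 0 = 0.1775 V
Step 2 — R_th: zero the source — replace V1 by a short circuit (node 2 merges into node 0) — and find the resistance seen between A (node 1) and B (node 0).
Reduce the network between node 1 (A) and node 0 (B) by series/parallel combination:
  Rp1 = R1 ‖ R2 ‖ R3 (parallel, all between nodes 0 and 1) = 1/(1/10000 + 1/56000 + 1/120) = 118.3 Ω
R_th = 118.3 Ω

Final answer: V_th = 0.1775 V, R_th = 118.3 Ω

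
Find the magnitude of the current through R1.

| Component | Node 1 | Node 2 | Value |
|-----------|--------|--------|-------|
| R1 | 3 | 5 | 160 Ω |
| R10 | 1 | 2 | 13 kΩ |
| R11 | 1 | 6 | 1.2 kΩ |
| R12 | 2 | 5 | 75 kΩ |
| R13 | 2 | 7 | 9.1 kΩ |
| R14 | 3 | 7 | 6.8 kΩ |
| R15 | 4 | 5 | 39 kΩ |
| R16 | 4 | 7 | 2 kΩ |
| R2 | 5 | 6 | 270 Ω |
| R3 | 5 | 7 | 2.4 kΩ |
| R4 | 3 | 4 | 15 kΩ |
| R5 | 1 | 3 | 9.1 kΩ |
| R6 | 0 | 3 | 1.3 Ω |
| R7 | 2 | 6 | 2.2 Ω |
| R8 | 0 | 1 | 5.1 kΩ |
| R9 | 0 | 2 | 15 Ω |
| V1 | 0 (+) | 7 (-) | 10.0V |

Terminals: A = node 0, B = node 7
Nodal analysis, taking node 7 as the 0 V reference.
Source V1 fixes V_0 = 10 V.
KCL at each unknown node (sum of currents leaving = 0; resistances in Ω):
  Node 1: (V_1 - V_3)/9100 + (V_1 - 10)/5100 + (V_1 - V_2)/13000 + (V_1 - V_6)/1200 = 0
  Node 2: (V_2 - V_6)/2.2 + (V_2 - 10)/15 + (V_2 - V_1)/13000 + (V_2 - V_5)/75000 + (V_2 - 0)/9100 = 0
  Node 3: (V_3 - V_5)/160 + (V_3 - V_4)/15000 + (V_3 - V_1)/9100 + (V_3 - 10)/1.3 + (V_3 - 0)/6800 = 0
  Node 4: (V_4 - V_3)/15000 + (V_4 - V_5)/39000 + (V_4 - 0)/2000 = 0
  Node 5: (V_5 - V_3)/160 + (V_5 - V_6)/270 + (V_5 - 0)/2400 + (V_5 - V_2)/75000 + (V_5 - V_4)/39000 = 0
  Node 6: (V_6 - V_5)/270 + (V_6 - V_2)/2.2 + (V_6 - V_1)/1200 = 0
Collecting terms (coefficients in siemens):
  0.001216·V_1 - 0.00007692·V_2 - 0.0001099·V_3 - 0.0008333·V_6 = 0.001961
  0.5214·V_2 - 0.00007692·V_1 - 0.00001333·V_5 - 0.4545·V_6 = 0.6667
  0.7758·V_3 - 0.0001099·V_1 - 0.00006667·V_4 - 0.00625·V_5 = 7.692
  0.0005923·V_4 - 0.00006667·V_3 - 0.00002564·V_5 = 0
  0.01041·V_5 - 0.00001333·V_2 - 0.00625·V_3 - 0.00002564·V_4 - 0.003704·V_6 = 0
  0.4591·V_6 - 0.0008333·V_1 - 0.4545·V_2 - 0.003704·V_5 = 0
Solving these 6 simultaneous equations (Gaussian elimination) gives:
  V_1 = 9.968 V, V_2 = 9.962 V, V_3 = 9.994 V, V_4 = 1.539 V
  V_5 = 9.56 V, V_6 = 9.958 V
I_R1 = (V_3 - V_5)/R1 = (9.994 - 9.56)/160 = 0.00271 A
|I_R1| = 0.00271 A

Final answer: |I_R1| = 0.00271 A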